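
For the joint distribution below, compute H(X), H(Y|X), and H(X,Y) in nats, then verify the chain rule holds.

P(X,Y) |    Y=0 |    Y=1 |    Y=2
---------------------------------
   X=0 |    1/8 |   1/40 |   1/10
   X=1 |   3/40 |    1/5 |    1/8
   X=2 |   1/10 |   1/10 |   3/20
H(X,Y) = 2.1036, H(X) = 1.0805, H(Y|X) = 1.0231 (all in nats)

Chain rule: H(X,Y) = H(X) + H(Y|X)

Left side — joint entropy directly:
H(X,Y) = -Σ p(x,y) log p(x,y) = 2.1036 nats

Right side — compute H(Y|X) from the conditional distributions:
P(X) = (1/4, 2/5, 7/20), so H(X) = 1.0805 nats
H(Y|X) = Σ_x P(X=x) · H(Y|X=x):
  P(Y|X=0) = (1/2, 1/10, 2/5), H(Y|X=0) = 0.9433, weight P(X=0) = 1/4
  P(Y|X=1) = (3/16, 1/2, 5/16), H(Y|X=1) = 1.0239, weight P(X=1) = 2/5
  P(Y|X=2) = (2/7, 2/7, 3/7), H(Y|X=2) = 1.0790, weight P(X=2) = 7/20
H(Y|X) = 1.0231 nats

H(X) + H(Y|X) = 1.0805 + 1.0231 = 2.1036 nats

Both sides equal 2.1036 nats. ✓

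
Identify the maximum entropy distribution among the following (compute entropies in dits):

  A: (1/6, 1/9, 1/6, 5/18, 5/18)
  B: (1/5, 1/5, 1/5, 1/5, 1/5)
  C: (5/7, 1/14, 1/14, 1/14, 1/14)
B

For a discrete distribution over n outcomes, entropy is maximized by the uniform distribution.

Computing entropies:
H(A) = 0.6745 dits
H(B) = 0.6990 dits
H(C) = 0.4318 dits

The uniform distribution (where all probabilities equal 1/5) achieves the maximum entropy of log_10(5) = 0.6990 dits.

Distribution B has the highest entropy.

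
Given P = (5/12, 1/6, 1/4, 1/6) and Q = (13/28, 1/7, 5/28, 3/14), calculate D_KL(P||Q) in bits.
0.0329 bits

KL divergence: D_KL(P||Q) = Σ p(x) log(p(x)/q(x))

Computing term by term:
  x=0: 5/12 × log_2[(5/12)/(13/28)] = 5/12 × -0.1561 = -0.0650
  x=1: 1/6 × log_2[(1/6)/(1/7)] = 1/6 × 0.2224 = 0.0371
  x=2: 1/4 × log_2[(1/4)/(5/28)] = 1/4 × 0.4854 = 0.1214
  x=3: 1/6 × log_2[(1/6)/(3/14)] = 1/6 × -0.3626 = -0.0604

D_KL(P||Q) = 0.0329 bits

Note: KL divergence is always non-negative and equals 0 iff P = Q.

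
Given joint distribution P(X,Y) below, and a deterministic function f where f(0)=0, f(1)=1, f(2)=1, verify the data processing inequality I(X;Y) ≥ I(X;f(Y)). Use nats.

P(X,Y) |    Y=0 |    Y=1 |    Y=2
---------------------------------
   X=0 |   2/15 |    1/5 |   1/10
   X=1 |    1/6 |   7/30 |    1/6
I(X;Y) = 0.0026, I(X;f(Y)) = 0.0001, inequality holds: 0.0026 ≥ 0.0001

Data Processing Inequality: For any Markov chain X → Y → Z, we have I(X;Y) ≥ I(X;Z).

Here Z = f(Y) is a deterministic function of Y, forming X → Y → Z.

Original I(X;Y) = 0.0026 nats

After applying f:
P(X,Z) where Z=f(Y):
- P(X,Z=0) = P(X,Y=0)
- P(X,Z=1) = P(X,Y=1) + P(X,Y=2)

I(X;Z) = I(X;f(Y)) = 0.0001 nats

Verification: 0.0026 ≥ 0.0001 ✓

Information cannot be created by processing; the function f can only lose information about X.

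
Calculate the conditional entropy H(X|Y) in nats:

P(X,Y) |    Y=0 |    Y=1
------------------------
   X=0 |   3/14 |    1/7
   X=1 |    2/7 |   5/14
0.6406 nats

Using the chain rule: H(X|Y) = H(X,Y) - H(Y)

First, compute H(X,Y) = 1.3337 nats

Marginal P(Y) = (1/2, 1/2)
H(Y) = 0.6931 nats

H(X|Y) = H(X,Y) - H(Y) = 1.3337 - 0.6931 = 0.6406 nats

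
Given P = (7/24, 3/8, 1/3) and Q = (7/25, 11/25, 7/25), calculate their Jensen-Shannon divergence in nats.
0.0025 nats

Jensen-Shannon divergence is:
JSD(P||Q) = 0.5 × D_KL(P||M) + 0.5 × D_KL(Q||M)
where M = 0.5 × (P + Q) is the mixture distribution.

M = 0.5 × (7/24, 3/8, 1/3) + 0.5 × (7/25, 11/25, 7/25) = (0.285833, 0.4075, 0.306667)

D_KL(P||M) = 0.0025 nats
D_KL(Q||M) = 0.0025 nats

JSD(P||Q) = 0.5 × 0.0025 + 0.5 × 0.0025 = 0.0025 nats

Unlike KL divergence, JSD is symmetric and bounded: 0 ≤ JSD ≤ log(2).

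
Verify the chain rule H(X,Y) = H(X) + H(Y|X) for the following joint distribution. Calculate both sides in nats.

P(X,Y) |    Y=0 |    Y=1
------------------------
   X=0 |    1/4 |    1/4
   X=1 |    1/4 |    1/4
H(X,Y) = 1.3863, H(X) = 0.6931, H(Y|X) = 0.6931 (all in nats)

Chain rule: H(X,Y) = H(X) + H(Y|X)

Left side — joint entropy directly:
H(X,Y) = -Σ p(x,y) log p(x,y) = 1.3863 nats

Right side — compute H(Y|X) from the conditional distributions:
P(X) = (1/2, 1/2), so H(X) = 0.6931 nats
H(Y|X) = Σ_x P(X=x) · H(Y|X=x):
  P(Y|X=0) = (1/2, 1/2), H(Y|X=0) = 0.6931, weight P(X=0) = 1/2
  P(Y|X=1) = (1/2, 1/2), H(Y|X=1) = 0.6931, weight P(X=1) = 1/2
H(Y|X) = 0.6931 nats

H(X) + H(Y|X) = 0.6931 + 0.6931 = 1.3863 nats

Both sides equal 1.3863 nats. ✓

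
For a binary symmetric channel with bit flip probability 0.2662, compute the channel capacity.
0.1640 bits

For a binary symmetric channel (BSC) with error probability p:
Capacity C = 1 - H(p) bits per symbol

where H(p) = -p log₂(p) - (1-p) log₂(1-p) is the binary entropy function.

H(0.2662) = 0.8360 bits
C = 1 - 0.8360 = 0.1640 bits per symbol

This means we can reliably transmit up to 0.1640 bits of information per channel use.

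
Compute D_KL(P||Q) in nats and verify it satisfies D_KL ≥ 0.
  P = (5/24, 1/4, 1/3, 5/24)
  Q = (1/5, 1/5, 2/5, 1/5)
0.0120 nats

KL divergence satisfies the Gibbs inequality: D_KL(P||Q) ≥ 0 for all distributions P, Q.

D_KL(P||Q) = Σ p(x) log(p(x)/q(x))
Term by term:
  x=0: 5/24 × log_e[(5/24)/(1/5)] = 0.0085
  x=1: 1/4 × log_e[(1/4)/(1/5)] = 0.0558
  x=2: 1/3 × log_e[(1/3)/(2/5)] = -0.0608
  x=3: 5/24 × log_e[(5/24)/(1/5)] = 0.0085
D_KL(P||Q) = 0.0120 nats

D_KL(P||Q) = 0.0120 ≥ 0 ✓

This non-negativity is a fundamental property: relative entropy cannot be negative because it measures how different Q is from P.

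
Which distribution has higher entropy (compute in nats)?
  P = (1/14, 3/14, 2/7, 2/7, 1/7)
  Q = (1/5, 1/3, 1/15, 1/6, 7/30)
P

Computing entropies in nats:
H(P) = 1.5125
H(Q) = 1.5068

Distribution P has higher entropy.

Intuition: The distribution closer to uniform (more spread out) has higher entropy.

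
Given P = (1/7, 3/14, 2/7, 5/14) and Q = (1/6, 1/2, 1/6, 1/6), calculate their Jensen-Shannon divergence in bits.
0.0801 bits

Jensen-Shannon divergence is:
JSD(P||Q) = 0.5 × D_KL(P||M) + 0.5 × D_KL(Q||M)
where M = 0.5 × (P + Q) is the mixture distribution.

M = 0.5 × (1/7, 3/14, 2/7, 5/14) + 0.5 × (1/6, 1/2, 1/6, 1/6) = (0.154762, 5/14, 0.22619, 0.261905)

D_KL(P||M) = 0.0817 bits
D_KL(Q||M) = 0.0784 bits

JSD(P||Q) = 0.5 × 0.0817 + 0.5 × 0.0784 = 0.0801 bits

Unlike KL divergence, JSD is symmetric and bounded: 0 ≤ JSD ≤ log(2).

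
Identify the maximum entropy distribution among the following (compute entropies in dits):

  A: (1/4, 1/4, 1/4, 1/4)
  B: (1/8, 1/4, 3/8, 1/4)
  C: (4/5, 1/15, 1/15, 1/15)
A

For a discrete distribution over n outcomes, entropy is maximized by the uniform distribution.

Computing entropies:
H(A) = 0.6021 dits
H(B) = 0.5737 dits
H(C) = 0.3127 dits

The uniform distribution (where all probabilities equal 1/4) achieves the maximum entropy of log_10(4) = 0.6021 dits.

Distribution A has the highest entropy.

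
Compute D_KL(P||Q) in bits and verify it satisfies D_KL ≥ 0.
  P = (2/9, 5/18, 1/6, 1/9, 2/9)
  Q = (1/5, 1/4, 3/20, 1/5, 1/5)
0.0409 bits

KL divergence satisfies the Gibbs inequality: D_KL(P||Q) ≥ 0 for all distributions P, Q.

D_KL(P||Q) = Σ p(x) log(p(x)/q(x))
Term by term:
  x=0: 2/9 × log_2[(2/9)/(1/5)] = 0.0338
  x=1: 5/18 × log_2[(5/18)/(1/4)] = 0.0422
  x=2: 1/6 × log_2[(1/6)/(3/20)] = 0.0253
  x=3: 1/9 × log_2[(1/9)/(1/5)] = -0.0942
  x=4: 2/9 × log_2[(2/9)/(1/5)] = 0.0338
D_KL(P||Q) = 0.0409 bits

D_KL(P||Q) = 0.0409 ≥ 0 ✓

This non-negativity is a fundamental property: relative entropy cannot be negative because it measures how different Q is from P.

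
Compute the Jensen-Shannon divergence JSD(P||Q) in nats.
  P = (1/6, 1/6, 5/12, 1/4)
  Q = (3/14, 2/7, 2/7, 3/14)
0.0162 nats

Jensen-Shannon divergence is:
JSD(P||Q) = 0.5 × D_KL(P||M) + 0.5 × D_KL(Q||M)
where M = 0.5 × (P + Q) is the mixture distribution.

M = 0.5 × (1/6, 1/6, 5/12, 1/4) + 0.5 × (3/14, 2/7, 2/7, 3/14) = (4/21, 0.22619, 0.35119, 0.232143)

D_KL(P||M) = 0.0166 nats
D_KL(Q||M) = 0.0159 nats

JSD(P||Q) = 0.5 × 0.0166 + 0.5 × 0.0159 = 0.0162 nats

Unlike KL divergence, JSD is symmetric and bounded: 0 ≤ JSD ≤ log(2).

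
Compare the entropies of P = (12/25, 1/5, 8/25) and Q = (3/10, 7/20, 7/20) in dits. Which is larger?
Q

Computing entropies in dits:
H(P) = 0.4512
H(Q) = 0.4760

Distribution Q has higher entropy.

Intuition: The distribution closer to uniform (more spread out) has higher entropy.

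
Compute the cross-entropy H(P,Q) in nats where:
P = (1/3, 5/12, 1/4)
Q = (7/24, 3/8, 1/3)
1.0940 nats

Cross-entropy: H(P,Q) = -Σ p(x) log q(x)

Alternatively: H(P,Q) = H(P) + D_KL(P||Q)
H(P) = 1.0776 nats
D_KL(P||Q) = 0.0165 nats

H(P,Q) = 1.0776 + 0.0165 = 1.0940 nats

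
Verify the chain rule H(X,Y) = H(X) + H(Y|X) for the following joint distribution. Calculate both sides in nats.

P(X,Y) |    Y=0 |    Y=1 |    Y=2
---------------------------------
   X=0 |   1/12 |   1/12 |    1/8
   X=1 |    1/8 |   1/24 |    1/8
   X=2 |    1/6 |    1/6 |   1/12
H(X,Y) = 2.1307, H(X) = 1.0835, H(Y|X) = 1.0472 (all in nats)

Chain rule: H(X,Y) = H(X) + H(Y|X)

Left side — joint entropy directly:
H(X,Y) = -Σ p(x,y) log p(x,y) = 2.1307 nats

Right side — compute H(Y|X) from the conditional distributions:
P(X) = (7/24, 7/24, 5/12), so H(X) = 1.0835 nats
H(Y|X) = Σ_x P(X=x) · H(Y|X=x):
  P(Y|X=0) = (2/7, 2/7, 3/7), H(Y|X=0) = 1.0790, weight P(X=0) = 7/24
  P(Y|X=1) = (3/7, 1/7, 3/7), H(Y|X=1) = 1.0042, weight P(X=1) = 7/24
  P(Y|X=2) = (2/5, 2/5, 1/5), H(Y|X=2) = 1.0549, weight P(X=2) = 5/12
H(Y|X) = 1.0472 nats

H(X) + H(Y|X) = 1.0835 + 1.0472 = 2.1307 nats

Both sides equal 2.1307 nats. ✓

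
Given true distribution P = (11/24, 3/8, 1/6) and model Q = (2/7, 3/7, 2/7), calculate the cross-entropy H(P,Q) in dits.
0.4780 dits

Cross-entropy: H(P,Q) = -Σ p(x) log q(x)

Alternatively: H(P,Q) = H(P) + D_KL(P||Q)
H(P) = 0.4447 dits
D_KL(P||Q) = 0.0333 dits

H(P,Q) = 0.4447 + 0.0333 = 0.4780 dits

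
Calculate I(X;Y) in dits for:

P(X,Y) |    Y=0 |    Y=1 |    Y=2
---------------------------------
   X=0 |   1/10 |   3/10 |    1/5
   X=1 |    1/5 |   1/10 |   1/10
0.0287 dits

Mutual information: I(X;Y) = H(X) + H(Y) - H(X,Y)

Marginals:
P(X) = (3/5, 2/5), H(X) = 0.2923 dits
P(Y) = (3/10, 2/5, 3/10), H(Y) = 0.4729 dits

Joint entropy: H(X,Y) = 0.7365 dits

I(X;Y) = 0.2923 + 0.4729 - 0.7365 = 0.0287 dits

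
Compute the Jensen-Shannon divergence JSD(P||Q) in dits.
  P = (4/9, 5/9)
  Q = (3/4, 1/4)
0.0215 dits

Jensen-Shannon divergence is:
JSD(P||Q) = 0.5 × D_KL(P||M) + 0.5 × D_KL(Q||M)
where M = 0.5 × (P + Q) is the mixture distribution.

M = 0.5 × (4/9, 5/9) + 0.5 × (3/4, 1/4) = (0.597222, 0.402778)

D_KL(P||M) = 0.0206 dits
D_KL(Q||M) = 0.0224 dits

JSD(P||Q) = 0.5 × 0.0206 + 0.5 × 0.0224 = 0.0215 dits

Unlike KL divergence, JSD is symmetric and bounded: 0 ≤ JSD ≤ log(2).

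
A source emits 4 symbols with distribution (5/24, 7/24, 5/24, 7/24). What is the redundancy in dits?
0.0061 dits

Redundancy measures how far a source is from maximum entropy:
R = H_max - H(X)

Maximum entropy for 4 symbols: H_max = log_10(4) = 0.6021 dits
Actual entropy: H(X) = 0.5960 dits
Redundancy: R = 0.6021 - 0.5960 = 0.0061 dits

This redundancy represents potential for compression: the source could be compressed by 0.0061 dits per symbol.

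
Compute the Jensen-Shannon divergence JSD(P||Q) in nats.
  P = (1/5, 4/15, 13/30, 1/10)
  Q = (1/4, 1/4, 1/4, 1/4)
0.0306 nats

Jensen-Shannon divergence is:
JSD(P||Q) = 0.5 × D_KL(P||M) + 0.5 × D_KL(Q||M)
where M = 0.5 × (P + Q) is the mixture distribution.

M = 0.5 × (1/5, 4/15, 13/30, 1/10) + 0.5 × (1/4, 1/4, 1/4, 1/4) = (9/40, 0.258333, 0.341667, 7/40)

D_KL(P||M) = 0.0319 nats
D_KL(Q||M) = 0.0292 nats

JSD(P||Q) = 0.5 × 0.0319 + 0.5 × 0.0292 = 0.0306 nats

Unlike KL divergence, JSD is symmetric and bounded: 0 ≤ JSD ≤ log(2).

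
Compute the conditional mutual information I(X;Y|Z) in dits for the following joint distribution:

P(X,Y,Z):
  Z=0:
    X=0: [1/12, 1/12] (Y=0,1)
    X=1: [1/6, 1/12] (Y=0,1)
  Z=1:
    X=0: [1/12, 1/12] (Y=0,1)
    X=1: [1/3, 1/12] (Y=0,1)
0.0133 dits

Conditional mutual information: I(X;Y|Z) = H(X|Z) + H(Y|Z) - H(X,Y|Z)

H(Z) = 0.2950
H(X,Z) = 0.5683 → H(X|Z) = 0.2734
H(Y,Z) = 0.5683 → H(Y|Z) = 0.2734
H(X,Y,Z) = 0.8283 → H(X,Y|Z) = 0.5334

I(X;Y|Z) = 0.2734 + 0.2734 - 0.5334 = 0.0133 dits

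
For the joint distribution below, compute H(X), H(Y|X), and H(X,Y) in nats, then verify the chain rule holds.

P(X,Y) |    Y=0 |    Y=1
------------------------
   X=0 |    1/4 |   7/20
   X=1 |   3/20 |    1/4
H(X,Y) = 1.3452, H(X) = 0.6730, H(Y|X) = 0.6721 (all in nats)

Chain rule: H(X,Y) = H(X) + H(Y|X)

Left side — joint entropy directly:
H(X,Y) = -Σ p(x,y) log p(x,y) = 1.3452 nats

Right side — compute H(Y|X) from the conditional distributions:
P(X) = (3/5, 2/5), so H(X) = 0.6730 nats
H(Y|X) = Σ_x P(X=x) · H(Y|X=x):
  P(Y|X=0) = (5/12, 7/12), H(Y|X=0) = 0.6792, weight P(X=0) = 3/5
  P(Y|X=1) = (3/8, 5/8), H(Y|X=1) = 0.6616, weight P(X=1) = 2/5
H(Y|X) = 0.6721 nats

H(X) + H(Y|X) = 0.6730 + 0.6721 = 1.3452 nats

Both sides equal 1.3452 nats. ✓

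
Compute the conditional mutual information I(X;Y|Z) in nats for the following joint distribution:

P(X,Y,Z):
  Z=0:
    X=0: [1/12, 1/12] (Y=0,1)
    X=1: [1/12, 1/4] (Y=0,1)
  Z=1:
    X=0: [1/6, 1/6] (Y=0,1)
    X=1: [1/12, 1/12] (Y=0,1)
0.0153 nats

Conditional mutual information: I(X;Y|Z) = H(X|Z) + H(Y|Z) - H(X,Y|Z)

H(Z) = 0.6931
H(X,Z) = 1.3297 → H(X|Z) = 0.6365
H(Y,Z) = 1.3580 → H(Y|Z) = 0.6648
H(X,Y,Z) = 1.9792 → H(X,Y|Z) = 1.2861

I(X;Y|Z) = 0.6365 + 0.6648 - 1.2861 = 0.0153 nats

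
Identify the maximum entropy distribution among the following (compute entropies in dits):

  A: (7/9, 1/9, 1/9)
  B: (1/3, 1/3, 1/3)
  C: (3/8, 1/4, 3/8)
B

For a discrete distribution over n outcomes, entropy is maximized by the uniform distribution.

Computing entropies:
H(A) = 0.2969 dits
H(B) = 0.4771 dits
H(C) = 0.4700 dits

The uniform distribution (where all probabilities equal 1/3) achieves the maximum entropy of log_10(3) = 0.4771 dits.

Distribution B has the highest entropy.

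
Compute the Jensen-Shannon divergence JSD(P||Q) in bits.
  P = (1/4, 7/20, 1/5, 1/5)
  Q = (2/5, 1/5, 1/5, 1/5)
0.0275 bits

Jensen-Shannon divergence is:
JSD(P||Q) = 0.5 × D_KL(P||M) + 0.5 × D_KL(Q||M)
where M = 0.5 × (P + Q) is the mixture distribution.

M = 0.5 × (1/4, 7/20, 1/5, 1/5) + 0.5 × (2/5, 1/5, 1/5, 1/5) = (13/40, 11/40, 1/5, 1/5)

D_KL(P||M) = 0.0271 bits
D_KL(Q||M) = 0.0279 bits

JSD(P||Q) = 0.5 × 0.0271 + 0.5 × 0.0279 = 0.0275 bits

Unlike KL divergence, JSD is symmetric and bounded: 0 ≤ JSD ≤ log(2).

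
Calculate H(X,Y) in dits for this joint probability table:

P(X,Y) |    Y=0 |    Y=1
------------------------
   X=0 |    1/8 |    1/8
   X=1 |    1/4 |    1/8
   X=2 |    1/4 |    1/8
0.7526 dits

Joint entropy is H(X,Y) = -Σ_{x,y} p(x,y) log p(x,y).

Summing over all non-zero entries:
H(X,Y) = -[1/8·log_10(1/8) + 1/8·log_10(1/8) + 1/4·log_10(1/4) + 1/8·log_10(1/8) + 1/4·log_10(1/4) + 1/8·log_10(1/8)]
H(X,Y) = 0.7526 dits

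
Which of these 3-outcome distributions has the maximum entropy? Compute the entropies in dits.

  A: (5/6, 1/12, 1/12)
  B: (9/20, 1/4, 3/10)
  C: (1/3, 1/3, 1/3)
C

For a discrete distribution over n outcomes, entropy is maximized by the uniform distribution.

Computing entropies:
H(A) = 0.2458 dits
H(B) = 0.4634 dits
H(C) = 0.4771 dits

The uniform distribution (where all probabilities equal 1/3) achieves the maximum entropy of log_10(3) = 0.4771 dits.

Distribution C has the highest entropy.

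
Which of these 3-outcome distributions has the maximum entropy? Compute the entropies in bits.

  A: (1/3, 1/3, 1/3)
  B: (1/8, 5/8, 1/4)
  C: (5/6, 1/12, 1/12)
A

For a discrete distribution over n outcomes, entropy is maximized by the uniform distribution.

Computing entropies:
H(A) = 1.5850 bits
H(B) = 1.2988 bits
H(C) = 0.8167 bits

The uniform distribution (where all probabilities equal 1/3) achieves the maximum entropy of log_2(3) = 1.5850 bits.

Distribution A has the highest entropy.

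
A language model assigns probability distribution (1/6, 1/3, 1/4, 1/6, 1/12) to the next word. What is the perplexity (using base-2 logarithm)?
4.5590

Perplexity is 2^H (or exp(H) for natural log).

First, H = -Σ p log p = 2.1887 bits
Perplexity = 2^2.1887 = 4.5590

Interpretation: The model's uncertainty is equivalent to choosing uniformly among 4.6 options.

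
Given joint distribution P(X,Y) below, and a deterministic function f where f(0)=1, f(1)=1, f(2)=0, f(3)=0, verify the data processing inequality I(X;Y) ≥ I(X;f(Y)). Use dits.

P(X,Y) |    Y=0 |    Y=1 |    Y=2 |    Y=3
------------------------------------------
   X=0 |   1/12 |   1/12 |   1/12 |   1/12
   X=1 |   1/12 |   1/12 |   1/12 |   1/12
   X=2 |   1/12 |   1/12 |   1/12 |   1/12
I(X;Y) = 0.0000, I(X;f(Y)) = 0.0000, inequality holds: 0.0000 ≥ 0.0000

Data Processing Inequality: For any Markov chain X → Y → Z, we have I(X;Y) ≥ I(X;Z).

Here Z = f(Y) is a deterministic function of Y, forming X → Y → Z.

Original I(X;Y) = 0.0000 dits

After applying f:
P(X,Z) where Z=f(Y):
- P(X,Z=0) = P(X,Y=2) + P(X,Y=3)
- P(X,Z=1) = P(X,Y=0) + P(X,Y=1)

I(X;Z) = I(X;f(Y)) = 0.0000 dits

Verification: 0.0000 ≥ 0.0000 ✓

Information cannot be created by processing; the function f can only lose information about X.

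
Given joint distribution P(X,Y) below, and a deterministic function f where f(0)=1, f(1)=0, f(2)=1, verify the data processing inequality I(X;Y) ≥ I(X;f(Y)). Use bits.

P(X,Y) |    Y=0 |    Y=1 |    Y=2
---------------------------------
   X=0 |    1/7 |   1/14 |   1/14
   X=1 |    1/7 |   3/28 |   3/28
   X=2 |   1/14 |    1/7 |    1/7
I(X;Y) = 0.0500, I(X;f(Y)) = 0.0126, inequality holds: 0.0500 ≥ 0.0126

Data Processing Inequality: For any Markov chain X → Y → Z, we have I(X;Y) ≥ I(X;Z).

Here Z = f(Y) is a deterministic function of Y, forming X → Y → Z.

Original I(X;Y) = 0.0500 bits

After applying f:
P(X,Z) where Z=f(Y):
- P(X,Z=0) = P(X,Y=1)
- P(X,Z=1) = P(X,Y=0) + P(X,Y=2)

I(X;Z) = I(X;f(Y)) = 0.0126 bits

Verification: 0.0500 ≥ 0.0126 ✓

Information cannot be created by processing; the function f can only lose information about X.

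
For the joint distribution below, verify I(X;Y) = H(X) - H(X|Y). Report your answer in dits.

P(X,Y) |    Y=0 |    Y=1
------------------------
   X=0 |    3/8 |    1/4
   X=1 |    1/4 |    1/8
I(X;Y) = 0.0010 dits

Mutual information has multiple equivalent forms:
- I(X;Y) = H(X) - H(X|Y)
- I(X;Y) = H(Y) - H(Y|X)
- I(X;Y) = H(X) + H(Y) - H(X,Y)

Computing all quantities:
H(X) = 0.2873, H(Y) = 0.2873, H(X,Y) = 0.5737
H(X|Y) = 0.2863, H(Y|X) = 0.2863

Verification:
H(X) - H(X|Y) = 0.2873 - 0.2863 = 0.0010
H(Y) - H(Y|X) = 0.2873 - 0.2863 = 0.0010
H(X) + H(Y) - H(X,Y) = 0.2873 + 0.2873 - 0.5737 = 0.0010

All forms give I(X;Y) = 0.0010 dits. ✓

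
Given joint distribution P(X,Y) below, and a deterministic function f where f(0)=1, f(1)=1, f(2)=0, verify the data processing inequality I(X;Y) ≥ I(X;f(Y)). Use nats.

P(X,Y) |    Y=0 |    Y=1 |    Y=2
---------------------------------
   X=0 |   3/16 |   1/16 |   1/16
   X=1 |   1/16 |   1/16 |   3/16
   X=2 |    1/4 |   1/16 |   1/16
I(X;Y) = 0.1047, I(X;f(Y)) = 0.0854, inequality holds: 0.1047 ≥ 0.0854

Data Processing Inequality: For any Markov chain X → Y → Z, we have I(X;Y) ≥ I(X;Z).

Here Z = f(Y) is a deterministic function of Y, forming X → Y → Z.

Original I(X;Y) = 0.1047 nats

After applying f:
P(X,Z) where Z=f(Y):
- P(X,Z=0) = P(X,Y=2)
- P(X,Z=1) = P(X,Y=0) + P(X,Y=1)

I(X;Z) = I(X;f(Y)) = 0.0854 nats

Verification: 0.1047 ≥ 0.0854 ✓

Information cannot be created by processing; the function f can only lose information about X.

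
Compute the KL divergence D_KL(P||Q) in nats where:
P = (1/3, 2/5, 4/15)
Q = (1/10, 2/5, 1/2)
0.2337 nats

KL divergence: D_KL(P||Q) = Σ p(x) log(p(x)/q(x))

Computing term by term:
  x=0: 1/3 × log_e[(1/3)/(1/10)] = 1/3 × 1.2040 = 0.4013
  x=1: 2/5 × log_e[(2/5)/(2/5)] = 2/5 × 0.0000 = 0.0000
  x=2: 4/15 × log_e[(4/15)/(1/2)] = 4/15 × -0.6286 = -0.1676

D_KL(P||Q) = 0.2337 nats

Note: KL divergence is always non-negative and equals 0 iff P = Q.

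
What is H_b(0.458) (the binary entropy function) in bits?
0.9949 bits

The binary entropy function is:
H(p) = -p log(p) - (1-p) log(1-p)

H(0.458) = -0.458 × log_2(0.458) - 0.542 × log_2(0.542)
H(0.458) = 0.9949 bits

Note: Binary entropy is maximized at p=0.5 (H=1 bit) and minimized at p=0 or p=1 (H=0).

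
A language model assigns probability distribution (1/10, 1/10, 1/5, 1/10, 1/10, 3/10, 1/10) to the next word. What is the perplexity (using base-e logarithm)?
6.2612

Perplexity is e^H (or exp(H) for natural log).

First, H = -Σ p log p = 1.8344 nats
Perplexity = e^1.8344 = 6.2612

Interpretation: The model's uncertainty is equivalent to choosing uniformly among 6.3 options.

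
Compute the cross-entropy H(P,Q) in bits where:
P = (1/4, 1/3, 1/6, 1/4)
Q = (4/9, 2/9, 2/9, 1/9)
2.1699 bits

Cross-entropy: H(P,Q) = -Σ p(x) log q(x)

Alternatively: H(P,Q) = H(P) + D_KL(P||Q)
H(P) = 1.9591 bits
D_KL(P||Q) = 0.2108 bits

H(P,Q) = 1.9591 + 0.2108 = 2.1699 bits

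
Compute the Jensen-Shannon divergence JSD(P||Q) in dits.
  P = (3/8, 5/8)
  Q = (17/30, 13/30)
0.0081 dits

Jensen-Shannon divergence is:
JSD(P||Q) = 0.5 × D_KL(P||M) + 0.5 × D_KL(Q||M)
where M = 0.5 × (P + Q) is the mixture distribution.

M = 0.5 × (3/8, 5/8) + 0.5 × (17/30, 13/30) = (0.470833, 0.529167)

D_KL(P||M) = 0.0081 dits
D_KL(Q||M) = 0.0080 dits

JSD(P||Q) = 0.5 × 0.0081 + 0.5 × 0.0080 = 0.0081 dits

Unlike KL divergence, JSD is symmetric and bounded: 0 ≤ JSD ≤ log(2).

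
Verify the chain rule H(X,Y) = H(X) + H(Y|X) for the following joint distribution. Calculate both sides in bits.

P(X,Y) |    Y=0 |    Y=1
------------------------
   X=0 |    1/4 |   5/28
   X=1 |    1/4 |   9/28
H(X,Y) = 1.9701, H(X) = 0.9852, H(Y|X) = 0.9849 (all in bits)

Chain rule: H(X,Y) = H(X) + H(Y|X)

Left side — joint entropy directly:
H(X,Y) = -Σ p(x,y) log p(x,y) = 1.9701 bits

Right side — compute H(Y|X) from the conditional distributions:
P(X) = (3/7, 4/7), so H(X) = 0.9852 bits
H(Y|X) = Σ_x P(X=x) · H(Y|X=x):
  P(Y|X=0) = (7/12, 5/12), H(Y|X=0) = 0.9799, weight P(X=0) = 3/7
  P(Y|X=1) = (7/16, 9/16), H(Y|X=1) = 0.9887, weight P(X=1) = 4/7
H(Y|X) = 0.9849 bits

H(X) + H(Y|X) = 0.9852 + 0.9849 = 1.9701 bits

Both sides equal 1.9701 bits. ✓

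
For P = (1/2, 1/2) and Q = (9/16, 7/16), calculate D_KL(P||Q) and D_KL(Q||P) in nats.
D_KL(P||Q) = 0.0079, D_KL(Q||P) = 0.0078

KL divergence is not symmetric: D_KL(P||Q) ≠ D_KL(Q||P) in general.

D_KL(P||Q) = 0.0079 nats
D_KL(Q||P) = 0.0078 nats

No, they are not equal!

This asymmetry is why KL divergence is not a true distance metric.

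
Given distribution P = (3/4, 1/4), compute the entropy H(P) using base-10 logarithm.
0.2442 dits

Shannon entropy is H(X) = -Σ p(x) log p(x).

For P = (3/4, 1/4):
H = -3/4 × log_10(3/4) -1/4 × log_10(1/4)
H = 0.2442 dits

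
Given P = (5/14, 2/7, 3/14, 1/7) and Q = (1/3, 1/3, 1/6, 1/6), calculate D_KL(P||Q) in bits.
0.0179 bits

KL divergence: D_KL(P||Q) = Σ p(x) log(p(x)/q(x))

Computing term by term:
  x=0: 5/14 × log_2[(5/14)/(1/3)] = 5/14 × 0.0995 = 0.0355
  x=1: 2/7 × log_2[(2/7)/(1/3)] = 2/7 × -0.2224 = -0.0635
  x=2: 3/14 × log_2[(3/14)/(1/6)] = 3/14 × 0.3626 = 0.0777
  x=3: 1/7 × log_2[(1/7)/(1/6)] = 1/7 × -0.2224 = -0.0318

D_KL(P||Q) = 0.0179 bits

Note: KL divergence is always non-negative and equals 0 iff P = Q.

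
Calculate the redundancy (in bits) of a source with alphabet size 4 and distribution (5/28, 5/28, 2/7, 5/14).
0.0655 bits

Redundancy measures how far a source is from maximum entropy:
R = H_max - H(X)

Maximum entropy for 4 symbols: H_max = log_2(4) = 2.0000 bits
Actual entropy: H(X) = 1.9345 bits
Redundancy: R = 2.0000 - 1.9345 = 0.0655 bits

This redundancy represents potential for compression: the source could be compressed by 0.0655 bits per symbol.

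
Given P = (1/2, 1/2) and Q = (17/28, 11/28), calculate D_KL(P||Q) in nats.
0.0235 nats

KL divergence: D_KL(P||Q) = Σ p(x) log(p(x)/q(x))

Computing term by term:
  x=0: 1/2 × log_e[(1/2)/(17/28)] = 1/2 × -0.1942 = -0.0971
  x=1: 1/2 × log_e[(1/2)/(11/28)] = 1/2 × 0.2412 = 0.1206

D_KL(P||Q) = 0.0235 nats

Note: KL divergence is always non-negative and equals 0 iff P = Q.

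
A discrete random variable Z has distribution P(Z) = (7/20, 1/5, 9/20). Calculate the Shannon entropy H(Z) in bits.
1.5129 bits

Shannon entropy is H(X) = -Σ p(x) log p(x).

For P = (7/20, 1/5, 9/20):
H = -7/20 × log_2(7/20) -1/5 × log_2(1/5) -9/20 × log_2(9/20)
H = 1.5129 bits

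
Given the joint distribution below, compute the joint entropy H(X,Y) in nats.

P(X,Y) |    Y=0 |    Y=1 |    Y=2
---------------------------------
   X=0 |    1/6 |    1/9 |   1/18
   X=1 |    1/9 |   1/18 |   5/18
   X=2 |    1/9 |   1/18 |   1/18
2.0292 nats

Joint entropy is H(X,Y) = -Σ_{x,y} p(x,y) log p(x,y).

Summing over all non-zero entries:
H(X,Y) = -[1/6·log_e(1/6) + 1/9·log_e(1/9) + 1/18·log_e(1/18) + 1/9·log_e(1/9) + 1/18·log_e(1/18) + 5/18·log_e(5/18) + 1/9·log_e(1/9) + 1/18·log_e(1/18) + 1/18·log_e(1/18)]
H(X,Y) = 2.0292 nats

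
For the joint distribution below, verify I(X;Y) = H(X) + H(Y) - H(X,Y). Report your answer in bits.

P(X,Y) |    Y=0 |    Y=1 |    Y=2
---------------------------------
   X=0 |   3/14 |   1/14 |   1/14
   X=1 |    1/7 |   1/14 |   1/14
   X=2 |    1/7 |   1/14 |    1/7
I(X;Y) = 0.0309 bits

Mutual information has multiple equivalent forms:
- I(X;Y) = H(X) - H(X|Y)
- I(X;Y) = H(Y) - H(Y|X)
- I(X;Y) = H(X) + H(Y) - H(X,Y)

Computing all quantities:
H(X) = 1.5774, H(Y) = 1.4926, H(X,Y) = 3.0391
H(X|Y) = 1.5465, H(Y|X) = 1.4617

Verification:
H(X) - H(X|Y) = 1.5774 - 1.5465 = 0.0309
H(Y) - H(Y|X) = 1.4926 - 1.4617 = 0.0309
H(X) + H(Y) - H(X,Y) = 1.5774 + 1.4926 - 3.0391 = 0.0309

All forms give I(X;Y) = 0.0309 bits. ✓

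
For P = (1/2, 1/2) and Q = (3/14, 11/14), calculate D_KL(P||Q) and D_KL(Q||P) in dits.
D_KL(P||Q) = 0.0858, D_KL(Q||P) = 0.0754

KL divergence is not symmetric: D_KL(P||Q) ≠ D_KL(Q||P) in general.

D_KL(P||Q) = 0.0858 dits
D_KL(Q||P) = 0.0754 dits

No, they are not equal!

This asymmetry is why KL divergence is not a true distance metric.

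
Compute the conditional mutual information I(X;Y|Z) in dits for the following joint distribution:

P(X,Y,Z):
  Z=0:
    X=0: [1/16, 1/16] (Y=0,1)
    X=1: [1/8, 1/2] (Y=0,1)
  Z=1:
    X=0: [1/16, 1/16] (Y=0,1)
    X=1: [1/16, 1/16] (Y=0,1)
0.0097 dits

Conditional mutual information: I(X;Y|Z) = H(X|Z) + H(Y|Z) - H(X,Y|Z)

H(Z) = 0.2442
H(X,Z) = 0.4662 → H(X|Z) = 0.2220
H(Y,Z) = 0.5026 → H(Y|Z) = 0.2584
H(X,Y,Z) = 0.7149 → H(X,Y|Z) = 0.4707

I(X;Y|Z) = 0.2220 + 0.2584 - 0.4707 = 0.0097 dits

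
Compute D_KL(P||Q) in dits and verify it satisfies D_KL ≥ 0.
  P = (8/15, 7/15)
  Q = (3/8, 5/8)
0.0224 dits

KL divergence satisfies the Gibbs inequality: D_KL(P||Q) ≥ 0 for all distributions P, Q.

D_KL(P||Q) = Σ p(x) log(p(x)/q(x))
Term by term:
  x=0: 8/15 × log_10[(8/15)/(3/8)] = 0.0816
  x=1: 7/15 × log_10[(7/15)/(5/8)] = -0.0592
D_KL(P||Q) = 0.0224 dits

D_KL(P||Q) = 0.0224 ≥ 0 ✓

This non-negativity is a fundamental property: relative entropy cannot be negative because it measures how different Q is from P.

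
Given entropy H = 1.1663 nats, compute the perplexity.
3.2101

Perplexity is e^H (or exp(H) for natural log).

H = 1.1663 nats
Perplexity = e^1.1663 = 3.2101

Interpretation: The model's uncertainty is equivalent to choosing uniformly among 3.2 options.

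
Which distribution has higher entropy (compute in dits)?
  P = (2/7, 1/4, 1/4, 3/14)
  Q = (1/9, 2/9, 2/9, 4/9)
P

Computing entropies in dits:
H(P) = 0.5998
H(Q) = 0.5529

Distribution P has higher entropy.

Intuition: The distribution closer to uniform (more spread out) has higher entropy.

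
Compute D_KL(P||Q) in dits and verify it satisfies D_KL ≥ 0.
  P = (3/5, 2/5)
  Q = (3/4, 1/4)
0.0235 dits

KL divergence satisfies the Gibbs inequality: D_KL(P||Q) ≥ 0 for all distributions P, Q.

D_KL(P||Q) = Σ p(x) log(p(x)/q(x))
Term by term:
  x=0: 3/5 × log_10[(3/5)/(3/4)] = -0.0581
  x=1: 2/5 × log_10[(2/5)/(1/4)] = 0.0816
D_KL(P||Q) = 0.0235 dits

D_KL(P||Q) = 0.0235 ≥ 0 ✓

This non-negativity is a fundamental property: relative entropy cannot be negative because it measures how different Q is from P.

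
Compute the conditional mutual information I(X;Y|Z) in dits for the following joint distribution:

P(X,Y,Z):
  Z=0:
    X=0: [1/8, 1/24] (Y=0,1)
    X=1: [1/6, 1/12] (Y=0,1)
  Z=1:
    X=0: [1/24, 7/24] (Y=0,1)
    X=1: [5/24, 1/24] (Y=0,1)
0.0703 dits

Conditional mutual information: I(X;Y|Z) = H(X|Z) + H(Y|Z) - H(X,Y|Z)

H(Z) = 0.2950
H(X,Z) = 0.5898 → H(X|Z) = 0.2948
H(Y,Z) = 0.5785 → H(Y|Z) = 0.2835
H(X,Y,Z) = 0.8030 → H(X,Y|Z) = 0.5081

I(X;Y|Z) = 0.2948 + 0.2835 - 0.5081 = 0.0703 dits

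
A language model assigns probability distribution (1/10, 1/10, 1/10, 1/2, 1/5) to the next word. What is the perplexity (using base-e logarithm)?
3.8932

Perplexity is e^H (or exp(H) for natural log).

First, H = -Σ p log p = 1.3592 nats
Perplexity = e^1.3592 = 3.8932

Interpretation: The model's uncertainty is equivalent to choosing uniformly among 3.9 options.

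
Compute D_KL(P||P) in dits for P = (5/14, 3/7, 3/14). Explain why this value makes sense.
0.0000 dits

KL divergence satisfies the Gibbs inequality: D_KL(P||Q) ≥ 0 for all distributions P, Q.

D_KL(P||Q) = Σ p(x) log(p(x)/q(x))
Each term is p(x) × log_10(p(x)/p(x)) = p(x) × log_10(1) = 0, so the sum is 0.
D_KL(P||Q) = 0.0000 dits

When P = Q, the KL divergence is exactly 0, as there is no 'divergence' between identical distributions.

This non-negativity is a fundamental property: relative entropy cannot be negative because it measures how different Q is from P.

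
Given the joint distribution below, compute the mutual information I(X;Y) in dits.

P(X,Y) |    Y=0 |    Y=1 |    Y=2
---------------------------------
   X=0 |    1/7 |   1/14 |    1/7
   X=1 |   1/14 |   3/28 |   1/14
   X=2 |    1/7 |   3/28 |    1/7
0.0081 dits

Mutual information: I(X;Y) = H(X) + H(Y) - H(X,Y)

Marginals:
P(X) = (5/14, 1/4, 11/28), H(X) = 0.4696 dits
P(Y) = (5/14, 2/7, 5/14), H(Y) = 0.4748 dits

Joint entropy: H(X,Y) = 0.9364 dits

I(X;Y) = 0.4696 + 0.4748 - 0.9364 = 0.0081 dits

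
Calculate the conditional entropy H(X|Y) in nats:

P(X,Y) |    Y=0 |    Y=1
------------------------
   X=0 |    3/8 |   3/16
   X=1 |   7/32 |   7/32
0.6711 nats

Using the chain rule: H(X|Y) = H(X,Y) - H(Y)

First, compute H(X,Y) = 1.3466 nats

Marginal P(Y) = (19/32, 13/32)
H(Y) = 0.6755 nats

H(X|Y) = H(X,Y) - H(Y) = 1.3466 - 0.6755 = 0.6711 nats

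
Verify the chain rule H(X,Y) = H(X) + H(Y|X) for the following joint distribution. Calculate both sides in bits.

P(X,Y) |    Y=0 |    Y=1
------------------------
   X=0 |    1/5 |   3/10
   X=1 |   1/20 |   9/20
H(X,Y) = 1.7200, H(X) = 1.0000, H(Y|X) = 0.7200 (all in bits)

Chain rule: H(X,Y) = H(X) + H(Y|X)

Left side — joint entropy directly:
H(X,Y) = -Σ p(x,y) log p(x,y) = 1.7200 bits

Right side — compute H(Y|X) from the conditional distributions:
P(X) = (1/2, 1/2), so H(X) = 1.0000 bits
H(Y|X) = Σ_x P(X=x) · H(Y|X=x):
  P(Y|X=0) = (2/5, 3/5), H(Y|X=0) = 0.9710, weight P(X=0) = 1/2
  P(Y|X=1) = (1/10, 9/10), H(Y|X=1) = 0.4690, weight P(X=1) = 1/2
H(Y|X) = 0.7200 bits

H(X) + H(Y|X) = 1.0000 + 0.7200 = 1.7200 bits

Both sides equal 1.7200 bits. ✓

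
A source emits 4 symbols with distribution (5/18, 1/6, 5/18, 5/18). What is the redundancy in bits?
0.0292 bits

Redundancy measures how far a source is from maximum entropy:
R = H_max - H(X)

Maximum entropy for 4 symbols: H_max = log_2(4) = 2.0000 bits
Actual entropy: H(X) = 1.9708 bits
Redundancy: R = 2.0000 - 1.9708 = 0.0292 bits

This redundancy represents potential for compression: the source could be compressed by 0.0292 bits per symbol.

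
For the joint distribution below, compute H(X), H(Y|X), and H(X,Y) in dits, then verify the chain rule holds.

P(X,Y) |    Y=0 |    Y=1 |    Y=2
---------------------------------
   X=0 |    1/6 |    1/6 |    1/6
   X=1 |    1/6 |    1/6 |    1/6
H(X,Y) = 0.7782, H(X) = 0.3010, H(Y|X) = 0.4771 (all in dits)

Chain rule: H(X,Y) = H(X) + H(Y|X)

Left side — joint entropy directly:
H(X,Y) = -Σ p(x,y) log p(x,y) = 0.7782 dits

Right side — compute H(Y|X) from the conditional distributions:
P(X) = (1/2, 1/2), so H(X) = 0.3010 dits
H(Y|X) = Σ_x P(X=x) · H(Y|X=x):
  P(Y|X=0) = (1/3, 1/3, 1/3), H(Y|X=0) = 0.4771, weight P(X=0) = 1/2
  P(Y|X=1) = (1/3, 1/3, 1/3), H(Y|X=1) = 0.4771, weight P(X=1) = 1/2
H(Y|X) = 0.4771 dits

H(X) + H(Y|X) = 0.3010 + 0.4771 = 0.7782 dits

Both sides equal 0.7782 dits. ✓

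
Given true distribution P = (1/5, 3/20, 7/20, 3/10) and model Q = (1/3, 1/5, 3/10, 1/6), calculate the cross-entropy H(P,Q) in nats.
1.4201 nats

Cross-entropy: H(P,Q) = -Σ p(x) log q(x)

Alternatively: H(P,Q) = H(P) + D_KL(P||Q)
H(P) = 1.3351 nats
D_KL(P||Q) = 0.0850 nats

H(P,Q) = 1.3351 + 0.0850 = 1.4201 nats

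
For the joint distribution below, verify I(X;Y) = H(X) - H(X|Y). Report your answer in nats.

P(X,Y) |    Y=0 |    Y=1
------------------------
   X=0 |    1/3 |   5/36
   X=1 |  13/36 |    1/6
I(X;Y) = 0.0003 nats

Mutual information has multiple equivalent forms:
- I(X;Y) = H(X) - H(X|Y)
- I(X;Y) = H(Y) - H(Y|X)
- I(X;Y) = H(X) + H(Y) - H(X,Y)

Computing all quantities:
H(X) = 0.6916, H(Y) = 0.6155, H(X,Y) = 1.3068
H(X|Y) = 0.6913, H(Y|X) = 0.6152

Verification:
H(X) - H(X|Y) = 0.6916 - 0.6913 = 0.0003
H(Y) - H(Y|X) = 0.6155 - 0.6152 = 0.0003
H(X) + H(Y) - H(X,Y) = 0.6916 + 0.6155 - 1.3068 = 0.0003

All forms give I(X;Y) = 0.0003 nats. ✓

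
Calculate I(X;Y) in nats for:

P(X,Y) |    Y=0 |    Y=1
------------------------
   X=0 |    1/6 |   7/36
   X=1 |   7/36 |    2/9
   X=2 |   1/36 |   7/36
0.0474 nats

Mutual information: I(X;Y) = H(X) + H(Y) - H(X,Y)

Marginals:
P(X) = (13/36, 5/12, 2/9), H(X) = 1.0668 nats
P(Y) = (7/18, 11/18), H(Y) = 0.6682 nats

Joint entropy: H(X,Y) = 1.6877 nats

I(X;Y) = 1.0668 + 0.6682 - 1.6877 = 0.0474 nats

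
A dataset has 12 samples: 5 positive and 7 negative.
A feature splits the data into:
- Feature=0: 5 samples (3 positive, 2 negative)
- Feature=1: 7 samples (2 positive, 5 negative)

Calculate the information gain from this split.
0.0718 bits

Information Gain = H(Y) - H(Y|Feature)

Before split:
P(positive) = 5/12 = 0.4167
H(Y) = 0.9799 bits

After split:
Feature=0: H = 0.9710 bits (weight = 5/12)
Feature=1: H = 0.8631 bits (weight = 7/12)
H(Y|Feature) = (5/12)×0.9710 + (7/12)×0.8631 = 0.9080 bits

Information Gain = 0.9799 - 0.9080 = 0.0718 bits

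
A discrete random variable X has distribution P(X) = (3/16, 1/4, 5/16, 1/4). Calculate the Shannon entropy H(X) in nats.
1.3705 nats

Shannon entropy is H(X) = -Σ p(x) log p(x).

For P = (3/16, 1/4, 5/16, 1/4):
H = -3/16 × log_e(3/16) -1/4 × log_e(1/4) -5/16 × log_e(5/16) -1/4 × log_e(1/4)
H = 1.3705 nats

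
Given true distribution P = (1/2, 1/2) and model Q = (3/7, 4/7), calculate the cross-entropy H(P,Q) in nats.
0.7035 nats

Cross-entropy: H(P,Q) = -Σ p(x) log q(x)

Alternatively: H(P,Q) = H(P) + D_KL(P||Q)
H(P) = 0.6931 nats
D_KL(P||Q) = 0.0103 nats

H(P,Q) = 0.6931 + 0.0103 = 0.7035 nats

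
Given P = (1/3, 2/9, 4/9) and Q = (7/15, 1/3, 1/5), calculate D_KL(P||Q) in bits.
0.2202 bits

KL divergence: D_KL(P||Q) = Σ p(x) log(p(x)/q(x))

Computing term by term:
  x=0: 1/3 × log_2[(1/3)/(7/15)] = 1/3 × -0.4854 = -0.1618
  x=1: 2/9 × log_2[(2/9)/(1/3)] = 2/9 × -0.5850 = -0.1300
  x=2: 4/9 × log_2[(4/9)/(1/5)] = 4/9 × 1.1520 = 0.5120

D_KL(P||Q) = 0.2202 bits

Note: KL divergence is always non-negative and equals 0 iff P = Q.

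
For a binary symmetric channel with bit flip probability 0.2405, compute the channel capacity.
0.2041 bits

For a binary symmetric channel (BSC) with error probability p:
Capacity C = 1 - H(p) bits per symbol

where H(p) = -p log₂(p) - (1-p) log₂(1-p) is the binary entropy function.

H(0.2405) = 0.7959 bits
C = 1 - 0.7959 = 0.2041 bits per symbol

This means we can reliably transmit up to 0.2041 bits of information per channel use.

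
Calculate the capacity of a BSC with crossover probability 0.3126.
0.1038 bits

For a binary symmetric channel (BSC) with error probability p:
Capacity C = 1 - H(p) bits per symbol

where H(p) = -p log₂(p) - (1-p) log₂(1-p) is the binary entropy function.

H(0.3126) = 0.8962 bits
C = 1 - 0.8962 = 0.1038 bits per symbol

This means we can reliably transmit up to 0.1038 bits of information per channel use.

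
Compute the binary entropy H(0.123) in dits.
0.1619 dits

The binary entropy function is:
H(p) = -p log(p) - (1-p) log(1-p)

H(0.123) = -0.123 × log_10(0.123) - 0.877 × log_10(0.877)
H(0.123) = 0.1619 dits

Note: Binary entropy is maximized at p=0.5 (H=1 bit) and minimized at p=0 or p=1 (H=0).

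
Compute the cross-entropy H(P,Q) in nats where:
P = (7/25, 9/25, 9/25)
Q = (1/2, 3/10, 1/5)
1.2069 nats

Cross-entropy: H(P,Q) = -Σ p(x) log q(x)

Alternatively: H(P,Q) = H(P) + D_KL(P||Q)
H(P) = 1.0920 nats
D_KL(P||Q) = 0.1149 nats

H(P,Q) = 1.0920 + 0.1149 = 1.2069 nats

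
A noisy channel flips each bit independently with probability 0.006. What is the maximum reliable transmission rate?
0.9471 bits

For a binary symmetric channel (BSC) with error probability p:
Capacity C = 1 - H(p) bits per symbol

where H(p) = -p log₂(p) - (1-p) log₂(1-p) is the binary entropy function.

H(0.006) = 0.0529 bits
C = 1 - 0.0529 = 0.9471 bits per symbol

This means we can reliably transmit up to 0.9471 bits of information per channel use.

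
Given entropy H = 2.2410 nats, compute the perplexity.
9.4027

Perplexity is e^H (or exp(H) for natural log).

H = 2.2410 nats
Perplexity = e^2.2410 = 9.4027

Interpretation: The model's uncertainty is equivalent to choosing uniformly among 9.4 options.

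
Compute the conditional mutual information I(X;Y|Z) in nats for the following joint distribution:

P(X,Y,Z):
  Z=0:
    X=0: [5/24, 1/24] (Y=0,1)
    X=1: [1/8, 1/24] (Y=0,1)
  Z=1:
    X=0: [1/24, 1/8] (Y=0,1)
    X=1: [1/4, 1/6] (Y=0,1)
0.0323 nats

Conditional mutual information: I(X;Y|Z) = H(X|Z) + H(Y|Z) - H(X,Y|Z)

H(Z) = 0.6792
H(X,Z) = 1.3086 → H(X|Z) = 0.6294
H(Y,Z) = 1.2920 → H(Y|Z) = 0.6128
H(X,Y,Z) = 1.8891 → H(X,Y|Z) = 1.2099

I(X;Y|Z) = 0.6294 + 0.6128 - 1.2099 = 0.0323 nats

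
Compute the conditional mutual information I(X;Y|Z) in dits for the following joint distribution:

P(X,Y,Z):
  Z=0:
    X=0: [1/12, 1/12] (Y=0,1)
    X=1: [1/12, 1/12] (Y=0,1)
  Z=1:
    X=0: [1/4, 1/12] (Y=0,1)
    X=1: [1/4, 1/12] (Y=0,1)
0.0000 dits

Conditional mutual information: I(X;Y|Z) = H(X|Z) + H(Y|Z) - H(X,Y|Z)

H(Z) = 0.2764
H(X,Z) = 0.5775 → H(X|Z) = 0.3010
H(Y,Z) = 0.5396 → H(Y|Z) = 0.2632
H(X,Y,Z) = 0.8406 → H(X,Y|Z) = 0.5642

I(X;Y|Z) = 0.3010 + 0.2632 - 0.5642 = 0.0000 dits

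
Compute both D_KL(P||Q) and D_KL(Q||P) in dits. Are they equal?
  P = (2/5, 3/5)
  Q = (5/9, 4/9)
D_KL(P||Q) = 0.0211, D_KL(Q||P) = 0.0213

KL divergence is not symmetric: D_KL(P||Q) ≠ D_KL(Q||P) in general.

D_KL(P||Q) = 0.0211 dits
D_KL(Q||P) = 0.0213 dits

No, they are not equal!

This asymmetry is why KL divergence is not a true distance metric.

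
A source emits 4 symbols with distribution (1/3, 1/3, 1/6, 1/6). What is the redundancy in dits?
0.0246 dits

Redundancy measures how far a source is from maximum entropy:
R = H_max - H(X)

Maximum entropy for 4 symbols: H_max = log_10(4) = 0.6021 dits
Actual entropy: H(X) = 0.5775 dits
Redundancy: R = 0.6021 - 0.5775 = 0.0246 dits

This redundancy represents potential for compression: the source could be compressed by 0.0246 dits per symbol.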